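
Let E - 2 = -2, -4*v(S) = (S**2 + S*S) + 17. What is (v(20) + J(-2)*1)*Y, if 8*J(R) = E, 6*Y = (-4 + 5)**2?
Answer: -817/24 ≈ -34.042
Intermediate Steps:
v(S) = -17/4 - S**2/2 (v(S) = -((S**2 + S*S) + 17)/4 = -((S**2 + S**2) + 17)/4 = -(2*S**2 + 17)/4 = -(17 + 2*S**2)/4 = -17/4 - S**2/2)
Y = 1/6 (Y = (-4 + 5)**2/6 = (1/6)*1**2 = (1/6)*1 = 1/6 ≈ 0.16667)
E = 0 (E = 2 - 2 = 0)
J(R) = 0 (J(R) = (1/8)*0 = 0)
(v(20) + J(-2)*1)*Y = ((-17/4 - 1/2*20**2) + 0*1)*(1/6) = ((-17/4 - 1/2*400) + 0)*(1/6) = ((-17/4 - 200) + 0)*(1/6) = (-817/4 + 0)*(1/6) = -817/4*1/6 = -817/24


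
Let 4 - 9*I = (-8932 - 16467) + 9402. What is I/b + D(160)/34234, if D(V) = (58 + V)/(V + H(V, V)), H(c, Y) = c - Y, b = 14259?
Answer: 43836246799/351462676320 ≈ 0.12473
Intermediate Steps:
I = 16001/9 (I = 4/9 - ((-8932 - 16467) + 9402)/9 = 4/9 - (-25399 + 9402)/9 = 4/9 - ⅑*(-15997) = 4/9 + 15997/9 = 16001/9 ≈ 1777.9)
D(V) = (58 + V)/V (D(V) = (58 + V)/(V + (V - V)) = (58 + V)/(V + 0) = (58 + V)/V)
I/b + D(160)/34234 = (16001/9)/14259 + ((58 + 160)/160)/34234 = (16001/9)*(1/14259) + ((1/160)*218)*(1/34234) = 16001/128331 + (109/80)*(1/34234) = 16001/128331 + 109/2738720 = 43836246799/351462676320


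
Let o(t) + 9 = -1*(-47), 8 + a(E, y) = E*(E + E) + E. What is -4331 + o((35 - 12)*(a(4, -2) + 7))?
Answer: -4293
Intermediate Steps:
a(E, y) = -8 + E + 2*E**2 (a(E, y) = -8 + (E*(E + E) + E) = -8 + (E*(2*E) + E) = -8 + (2*E**2 + E) = -8 + (E + 2*E**2) = -8 + E + 2*E**2)
o(t) = 38 (o(t) = -9 - 1*(-47) = -9 + 47 = 38)
-4331 + o((35 - 12)*(a(4, -2) + 7)) = -4331 + 38 = -4293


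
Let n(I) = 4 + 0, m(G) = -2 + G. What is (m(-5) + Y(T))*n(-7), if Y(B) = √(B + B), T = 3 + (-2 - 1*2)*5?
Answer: -28 + 4*I*√34 ≈ -28.0 + 23.324*I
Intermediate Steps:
T = -17 (T = 3 + (-2 - 2)*5 = 3 - 4*5 = 3 - 20 = -17)
Y(B) = √2*√B (Y(B) = √(2*B) = √2*√B)
n(I) = 4
(m(-5) + Y(T))*n(-7) = ((-2 - 5) + √2*√(-17))*4 = (-7 + √2*(I*√17))*4 = (-7 + I*√34)*4 = -28 + 4*I*√34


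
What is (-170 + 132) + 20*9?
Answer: 142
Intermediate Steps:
(-170 + 132) + 20*9 = -38 + 180 = 142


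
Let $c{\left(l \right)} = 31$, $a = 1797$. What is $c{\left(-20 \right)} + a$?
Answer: $1828$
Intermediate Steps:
$c{\left(-20 \right)} + a = 31 + 1797 = 1828$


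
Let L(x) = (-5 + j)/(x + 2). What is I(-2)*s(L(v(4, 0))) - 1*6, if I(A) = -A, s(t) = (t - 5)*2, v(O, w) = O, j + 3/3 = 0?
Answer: -30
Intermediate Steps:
j = -1 (j = -1 + 0 = -1)
L(x) = -6/(2 + x) (L(x) = (-5 - 1)/(x + 2) = -6/(2 + x))
s(t) = -10 + 2*t (s(t) = (-5 + t)*2 = -10 + 2*t)
I(-2)*s(L(v(4, 0))) - 1*6 = (-1*(-2))*(-10 + 2*(-6/(2 + 4))) - 1*6 = 2*(-10 + 2*(-6/6)) - 6 = 2*(-10 + 2*(-6*⅙)) - 6 = 2*(-10 + 2*(-1)) - 6 = 2*(-10 - 2) - 6 = 2*(-12) - 6 = -24 - 6 = -30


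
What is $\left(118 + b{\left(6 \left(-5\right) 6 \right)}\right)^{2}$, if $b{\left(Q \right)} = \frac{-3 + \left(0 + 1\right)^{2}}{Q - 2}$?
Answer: $\frac{115326121}{8281} \approx 13927.0$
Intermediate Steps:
$b{\left(Q \right)} = - \frac{2}{-2 + Q}$ ($b{\left(Q \right)} = \frac{-3 + 1^{2}}{-2 + Q} = \frac{-3 + 1}{-2 + Q} = - \frac{2}{-2 + Q}$)
$\left(118 + b{\left(6 \left(-5\right) 6 \right)}\right)^{2} = \left(118 - \frac{2}{-2 + 6 \left(-5\right) 6}\right)^{2} = \left(118 - \frac{2}{-2 - 180}\right)^{2} = \left(118 - \frac{2}{-182}\right)^{2} = \left(118 - - \frac{1}{91}\right)^{2} = \left(118 + \frac{1}{91}\right)^{2} = \left(\frac{10739}{91}\right)^{2} = \frac{115326121}{8281}$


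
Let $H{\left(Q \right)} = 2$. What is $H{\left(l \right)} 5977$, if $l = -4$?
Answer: $11954$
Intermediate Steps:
$H{\left(l \right)} 5977 = 2 \cdot 5977 = 11954$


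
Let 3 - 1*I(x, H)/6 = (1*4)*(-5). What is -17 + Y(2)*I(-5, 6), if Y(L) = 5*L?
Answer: 1363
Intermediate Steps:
I(x, H) = 138 (I(x, H) = 18 - 6*1*4*(-5) = 18 - 24*(-5) = 18 - 6*(-20) = 18 + 120 = 138)
-17 + Y(2)*I(-5, 6) = -17 + (5*2)*138 = -17 + 10*138 = -17 + 1380 = 1363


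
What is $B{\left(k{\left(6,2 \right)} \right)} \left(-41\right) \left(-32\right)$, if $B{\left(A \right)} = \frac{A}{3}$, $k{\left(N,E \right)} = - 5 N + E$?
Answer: $- \frac{36736}{3} \approx -12245.0$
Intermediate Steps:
$k{\left(N,E \right)} = E - 5 N$
$B{\left(A \right)} = \frac{A}{3}$ ($B{\left(A \right)} = A \frac{1}{3} = \frac{A}{3}$)
$B{\left(k{\left(6,2 \right)} \right)} \left(-41\right) \left(-32\right) = \frac{2 - 30}{3} \left(-41\right) \left(-32\right) = \frac{1}{3} \left(-28\right) \left(-41\right) \left(-32\right) = \left(- \frac{28}{3}\right) \left(-41\right) \left(-32\right) = \frac{1148}{3} \left(-32\right) = - \frac{36736}{3}$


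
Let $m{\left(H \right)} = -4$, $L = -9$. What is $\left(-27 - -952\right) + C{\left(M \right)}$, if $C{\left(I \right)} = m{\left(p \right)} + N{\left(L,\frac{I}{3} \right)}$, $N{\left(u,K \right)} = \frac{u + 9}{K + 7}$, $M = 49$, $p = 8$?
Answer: $921$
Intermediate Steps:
$N{\left(u,K \right)} = \frac{9 + u}{7 + K}$
$C{\left(I \right)} = -4$ ($C{\left(I \right)} = -4 + \frac{9 - 9}{7 + \frac{I}{3}} = -4 + \frac{1}{7 + I \frac{1}{3}} \cdot 0 = -4 + \frac{1}{7 + \frac{I}{3}} \cdot 0 = -4 + 0 = -4$)
$\left(-27 - -952\right) + C{\left(M \right)} = \left(-27 - -952\right) - 4 = \left(-27 + 952\right) - 4 = 925 - 4 = 921$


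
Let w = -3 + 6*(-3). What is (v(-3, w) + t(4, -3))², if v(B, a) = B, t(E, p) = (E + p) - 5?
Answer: 49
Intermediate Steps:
t(E, p) = -5 + E + p
w = -21 (w = -3 - 18 = -21)
(v(-3, w) + t(4, -3))² = (-3 + (-5 + 4 - 3))² = (-3 - 4)² = (-7)² = 49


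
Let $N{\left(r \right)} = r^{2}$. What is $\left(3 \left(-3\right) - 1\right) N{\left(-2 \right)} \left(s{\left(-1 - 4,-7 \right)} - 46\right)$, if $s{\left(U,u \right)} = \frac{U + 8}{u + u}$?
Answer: $\frac{12940}{7} \approx 1848.6$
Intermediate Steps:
$s{\left(U,u \right)} = \frac{8 + U}{2 u}$
$\left(3 \left(-3\right) - 1\right) N{\left(-2 \right)} \left(s{\left(-1 - 4,-7 \right)} - 46\right) = \left(3 \left(-3\right) - 1\right) \left(-2\right)^{2} \left(\frac{8 - 5}{2 \left(-7\right)} - 46\right) = \left(-9 - 1\right) 4 \left(\frac{1}{2} \left(- \frac{1}{7}\right) \left(8 - 5\right) - 46\right) = \left(-10\right) 4 \left(\frac{1}{2} \left(- \frac{1}{7}\right) \left(8 - 5\right) - 46\right) = - 40 \left(\frac{1}{2} \left(- \frac{1}{7}\right) 3 - 46\right) = - 40 \left(- \frac{3}{14} - 46\right) = \left(-40\right) \left(- \frac{647}{14}\right) = \frac{12940}{7}$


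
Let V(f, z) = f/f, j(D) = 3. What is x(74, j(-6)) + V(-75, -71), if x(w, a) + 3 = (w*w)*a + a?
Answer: 16429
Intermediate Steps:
V(f, z) = 1
x(w, a) = -3 + a + a*w**2 (x(w, a) = -3 + ((w*w)*a + a) = -3 + (w**2*a + a) = -3 + (a*w**2 + a) = -3 + (a + a*w**2) = -3 + a + a*w**2)
x(74, j(-6)) + V(-75, -71) = (-3 + 3 + 3*74**2) + 1 = (-3 + 3 + 3*5476) + 1 = (-3 + 3 + 16428) + 1 = 16428 + 1 = 16429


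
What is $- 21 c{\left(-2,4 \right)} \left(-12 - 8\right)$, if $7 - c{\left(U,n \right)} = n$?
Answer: $1260$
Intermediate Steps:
$c{\left(U,n \right)} = 7 - n$
$- 21 c{\left(-2,4 \right)} \left(-12 - 8\right) = - 21 \left(7 - 4\right) \left(-12 - 8\right) = - 21 \left(7 - 4\right) \left(-20\right) = \left(-21\right) 3 \left(-20\right) = \left(-63\right) \left(-20\right) = 1260$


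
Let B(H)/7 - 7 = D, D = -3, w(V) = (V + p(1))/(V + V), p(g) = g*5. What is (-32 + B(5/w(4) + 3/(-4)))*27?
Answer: -108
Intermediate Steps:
p(g) = 5*g
w(V) = (5 + V)/(2*V) (w(V) = (V + 5*1)/(V + V) = (V + 5)/((2*V)) = (5 + V)*(1/(2*V)) = (5 + V)/(2*V))
B(H) = 28 (B(H) = 49 + 7*(-3) = 49 - 21 = 28)
(-32 + B(5/w(4) + 3/(-4)))*27 = (-32 + 28)*27 = -4*27 = -108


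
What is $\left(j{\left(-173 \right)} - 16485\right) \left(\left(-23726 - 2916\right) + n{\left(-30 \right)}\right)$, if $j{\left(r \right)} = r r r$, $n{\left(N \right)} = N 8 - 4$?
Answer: $139651314972$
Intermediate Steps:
$n{\left(N \right)} = -4 + 8 N$ ($n{\left(N \right)} = 8 N - 4 = -4 + 8 N$)
$j{\left(r \right)} = r^{3}$ ($j{\left(r \right)} = r^{2} r = r^{3}$)
$\left(j{\left(-173 \right)} - 16485\right) \left(\left(-23726 - 2916\right) + n{\left(-30 \right)}\right) = \left(\left(-173\right)^{3} - 16485\right) \left(\left(-23726 - 2916\right) + \left(-4 + 8 \left(-30\right)\right)\right) = \left(-5177717 - 16485\right) \left(-26642 - 244\right) = - 5194202 \left(-26642 - 244\right) = \left(-5194202\right) \left(-26886\right) = 139651314972$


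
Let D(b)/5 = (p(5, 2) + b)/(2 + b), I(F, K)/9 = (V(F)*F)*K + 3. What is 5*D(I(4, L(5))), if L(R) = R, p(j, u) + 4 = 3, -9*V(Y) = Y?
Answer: 450/17 ≈ 26.471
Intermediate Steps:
V(Y) = -Y/9
p(j, u) = -1 (p(j, u) = -4 + 3 = -1)
I(F, K) = 27 - K*F² (I(F, K) = 9*(((-F/9)*F)*K + 3) = 9*((-F²/9)*K + 3) = 9*(-K*F²/9 + 3) = 9*(3 - K*F²/9) = 27 - K*F²)
D(b) = 5*(-1 + b)/(2 + b) (D(b) = 5*((-1 + b)/(2 + b)) = 5*(-1 + b)/(2 + b))
5*D(I(4, L(5))) = 5*(5*(-1 + (27 - 1*5*4²))/(2 + (27 - 1*5*4²))) = 5*(5*(-1 + (27 - 1*5*16))/(2 + (27 - 1*5*16))) = 5*(5*(-1 + (27 - 80))/(2 + (27 - 80))) = 5*(5*(-1 - 53)/(2 - 53)) = 5*(5*(-54)/(-51)) = 5*(5*(-1/51)*(-54)) = 5*(90/17) = 450/17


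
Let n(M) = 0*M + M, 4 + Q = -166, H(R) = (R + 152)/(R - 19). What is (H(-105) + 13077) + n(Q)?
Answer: 1600421/124 ≈ 12907.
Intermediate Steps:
H(R) = (152 + R)/(-19 + R)
Q = -170 (Q = -4 - 166 = -170)
n(M) = M (n(M) = 0 + M = M)
(H(-105) + 13077) + n(Q) = ((152 - 105)/(-19 - 105) + 13077) - 170 = (47/(-124) + 13077) - 170 = (-1/124*47 + 13077) - 170 = (-47/124 + 13077) - 170 = 1621501/124 - 170 = 1600421/124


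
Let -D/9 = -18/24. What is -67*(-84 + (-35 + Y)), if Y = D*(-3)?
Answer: 37319/4 ≈ 9329.8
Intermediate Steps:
D = 27/4 (D = -(-162)/24 = -9*(-¾) = 27/4 ≈ 6.7500)
Y = -81/4 (Y = (27/4)*(-3) = -81/4 ≈ -20.250)
-67*(-84 + (-35 + Y)) = -67*(-84 + (-35 - 81/4)) = -67*(-84 - 221/4) = -67*(-557/4) = 37319/4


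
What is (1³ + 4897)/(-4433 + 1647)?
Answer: -2449/1393 ≈ -1.7581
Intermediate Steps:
(1³ + 4897)/(-4433 + 1647) = (1 + 4897)/(-2786) = 4898*(-1/2786) = -2449/1393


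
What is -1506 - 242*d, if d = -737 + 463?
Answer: 64802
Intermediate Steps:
d = -274
-1506 - 242*d = -1506 - 242*(-274) = -1506 + 66308 = 64802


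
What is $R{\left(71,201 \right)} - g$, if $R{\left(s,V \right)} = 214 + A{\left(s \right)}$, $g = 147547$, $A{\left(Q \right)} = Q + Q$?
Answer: $-147191$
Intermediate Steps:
$A{\left(Q \right)} = 2 Q$
$R{\left(s,V \right)} = 214 + 2 s$
$R{\left(71,201 \right)} - g = \left(214 + 2 \cdot 71\right) - 147547 = \left(214 + 142\right) - 147547 = 356 - 147547 = -147191$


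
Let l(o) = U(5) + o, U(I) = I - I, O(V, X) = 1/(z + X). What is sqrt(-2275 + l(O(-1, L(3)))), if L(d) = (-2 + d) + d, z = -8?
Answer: I*sqrt(9101)/2 ≈ 47.7*I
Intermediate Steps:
L(d) = -2 + 2*d
O(V, X) = 1/(-8 + X)
U(I) = 0
l(o) = o (l(o) = 0 + o = o)
sqrt(-2275 + l(O(-1, L(3)))) = sqrt(-2275 + 1/(-8 + (-2 + 2*3))) = sqrt(-2275 + 1/(-8 + (-2 + 6))) = sqrt(-2275 + 1/(-8 + 4)) = sqrt(-2275 + 1/(-4)) = sqrt(-2275 - 1/4) = sqrt(-9101/4) = I*sqrt(9101)/2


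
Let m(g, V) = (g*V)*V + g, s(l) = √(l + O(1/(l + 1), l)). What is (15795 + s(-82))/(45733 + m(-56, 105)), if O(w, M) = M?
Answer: -15795/571723 - 2*I*√41/571723 ≈ -0.027627 - 2.2399e-5*I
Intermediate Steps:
s(l) = √2*√l (s(l) = √(l + l) = √(2*l) = √2*√l)
m(g, V) = g + g*V² (m(g, V) = (V*g)*V + g = g*V² + g = g + g*V²)
(15795 + s(-82))/(45733 + m(-56, 105)) = (15795 + √2*√(-82))/(45733 - 56*(1 + 105²)) = (15795 + √2*(I*√82))/(45733 - 56*(1 + 11025)) = (15795 + 2*I*√41)/(45733 - 56*11026) = (15795 + 2*I*√41)/(45733 - 617456) = (15795 + 2*I*√41)/(-571723) = (15795 + 2*I*√41)*(-1/571723) = -15795/571723 - 2*I*√41/571723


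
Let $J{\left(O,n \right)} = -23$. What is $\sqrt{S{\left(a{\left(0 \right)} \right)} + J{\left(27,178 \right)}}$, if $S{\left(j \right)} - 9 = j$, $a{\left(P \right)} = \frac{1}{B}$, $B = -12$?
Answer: $\frac{13 i \sqrt{3}}{6} \approx 3.7528 i$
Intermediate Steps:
$a{\left(P \right)} = - \frac{1}{12}$ ($a{\left(P \right)} = \frac{1}{-12} = - \frac{1}{12}$)
$S{\left(j \right)} = 9 + j$
$\sqrt{S{\left(a{\left(0 \right)} \right)} + J{\left(27,178 \right)}} = \sqrt{\left(9 - \frac{1}{12}\right) - 23} = \sqrt{\frac{107}{12} - 23} = \sqrt{- \frac{169}{12}} = \frac{13 i \sqrt{3}}{6}$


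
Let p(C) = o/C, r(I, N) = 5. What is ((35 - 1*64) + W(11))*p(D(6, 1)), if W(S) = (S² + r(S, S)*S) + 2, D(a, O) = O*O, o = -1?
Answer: -149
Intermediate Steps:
D(a, O) = O²
p(C) = -1/C
W(S) = 2 + S² + 5*S (W(S) = (S² + 5*S) + 2 = 2 + S² + 5*S)
((35 - 1*64) + W(11))*p(D(6, 1)) = ((35 - 1*64) + (2 + 11² + 5*11))*(-1/(1²)) = ((35 - 64) + (2 + 121 + 55))*(-1/1) = (-29 + 178)*(-1*1) = 149*(-1) = -149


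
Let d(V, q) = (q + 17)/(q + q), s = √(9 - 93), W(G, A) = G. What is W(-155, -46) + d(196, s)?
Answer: -309/2 - 17*I*√21/84 ≈ -154.5 - 0.92743*I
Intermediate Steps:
s = 2*I*√21 (s = √(-84) = 2*I*√21 ≈ 9.1651*I)
d(V, q) = (17 + q)/(2*q) (d(V, q) = (17 + q)/((2*q)) = (17 + q)*(1/(2*q)) = (17 + q)/(2*q))
W(-155, -46) + d(196, s) = -155 + (17 + 2*I*√21)/(2*((2*I*√21))) = -155 + (-I*√21/42)*(17 + 2*I*√21)/2 = -155 - I*√21*(17 + 2*I*√21)/84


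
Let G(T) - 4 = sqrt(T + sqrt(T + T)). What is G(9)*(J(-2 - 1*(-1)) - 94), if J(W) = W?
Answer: -380 - 95*sqrt(9 + 3*sqrt(2)) ≈ -725.71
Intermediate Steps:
G(T) = 4 + sqrt(T + sqrt(2)*sqrt(T)) (G(T) = 4 + sqrt(T + sqrt(T + T)) = 4 + sqrt(T + sqrt(2*T)) = 4 + sqrt(T + sqrt(2)*sqrt(T)))
G(9)*(J(-2 - 1*(-1)) - 94) = (4 + sqrt(9 + sqrt(2)*sqrt(9)))*((-2 - 1*(-1)) - 94) = (4 + sqrt(9 + sqrt(2)*3))*((-2 + 1) - 94) = (4 + sqrt(9 + 3*sqrt(2)))*(-1 - 94) = (4 + sqrt(9 + 3*sqrt(2)))*(-95) = -380 - 95*sqrt(9 + 3*sqrt(2))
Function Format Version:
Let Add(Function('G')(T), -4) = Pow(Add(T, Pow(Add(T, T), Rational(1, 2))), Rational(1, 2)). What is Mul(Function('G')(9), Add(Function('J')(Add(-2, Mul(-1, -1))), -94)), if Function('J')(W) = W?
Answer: Add(-380, Mul(-95, Pow(Add(9, Mul(3, Pow(2, Rational(1, 2)))), Rational(1, 2)))) ≈ -725.71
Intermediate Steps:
Function('G')(T) = Add(4, Pow(Add(T, Mul(Pow(2, Rational(1, 2)), Pow(T, Rational(1, 2)))), Rational(1, 2))) (Function('G')(T) = Add(4, Pow(Add(T, Pow(Add(T, T), Rational(1, 2))), Rational(1, 2))) = Add(4, Pow(Add(T, Pow(Mul(2, T), Rational(1, 2))), Rational(1, 2))) = Add(4, Pow(Add(T, Mul(Pow(2, Rational(1, 2)), Pow(T, Rational(1, 2)))), Rational(1, 2))))
Mul(Function('G')(9), Add(Function('J')(Add(-2, Mul(-1, -1))), -94)) = Mul(Add(4, Pow(Add(9, Mul(Pow(2, Rational(1, 2)), Pow(9, Rational(1, 2)))), Rational(1, 2))), Add(Add(-2, Mul(-1, -1)), -94)) = Mul(Add(4, Pow(Add(9, Mul(Pow(2, Rational(1, 2)), 3)), Rational(1, 2))), Add(Add(-2, 1), -94)) = Mul(Add(4, Pow(Add(9, Mul(3, Pow(2, Rational(1, 2)))), Rational(1, 2))), Add(-1, -94)) = Mul(Add(4, Pow(Add(9, Mul(3, Pow(2, Rational(1, 2)))), Rational(1, 2))), -95) = Add(-380, Mul(-95, Pow(Add(9, Mul(3, Pow(2, Rational(1, 2)))), Rational(1, 2))))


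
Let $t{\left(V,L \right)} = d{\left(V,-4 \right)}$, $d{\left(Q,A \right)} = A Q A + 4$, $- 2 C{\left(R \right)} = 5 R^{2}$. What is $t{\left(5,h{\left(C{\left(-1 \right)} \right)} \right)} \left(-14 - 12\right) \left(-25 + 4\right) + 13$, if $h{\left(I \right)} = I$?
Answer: $45877$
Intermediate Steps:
$C{\left(R \right)} = - \frac{5 R^{2}}{2}$
$d{\left(Q,A \right)} = 4 + Q A^{2}$ ($d{\left(Q,A \right)} = Q A^{2} + 4 = 4 + Q A^{2}$)
$t{\left(V,L \right)} = 4 + 16 V$ ($t{\left(V,L \right)} = 4 + V \left(-4\right)^{2} = 4 + V 16 = 4 + 16 V$)
$t{\left(5,h{\left(C{\left(-1 \right)} \right)} \right)} \left(-14 - 12\right) \left(-25 + 4\right) + 13 = \left(4 + 16 \cdot 5\right) \left(-14 - 12\right) \left(-25 + 4\right) + 13 = \left(4 + 80\right) \left(\left(-26\right) \left(-21\right)\right) + 13 = 84 \cdot 546 + 13 = 45864 + 13 = 45877$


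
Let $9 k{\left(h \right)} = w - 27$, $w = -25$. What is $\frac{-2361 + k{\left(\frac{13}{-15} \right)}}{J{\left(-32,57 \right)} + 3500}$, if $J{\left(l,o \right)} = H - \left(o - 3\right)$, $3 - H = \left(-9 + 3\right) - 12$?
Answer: $- \frac{21301}{31203} \approx -0.68266$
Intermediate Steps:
$H = 21$ ($H = 3 - \left(\left(-9 + 3\right) - 12\right) = 3 - \left(-6 - 12\right) = 3 - -18 = 3 + 18 = 21$)
$k{\left(h \right)} = - \frac{52}{9}$ ($k{\left(h \right)} = \frac{-25 - 27}{9} = \frac{1}{9} \left(-52\right) = - \frac{52}{9}$)
$J{\left(l,o \right)} = 24 - o$ ($J{\left(l,o \right)} = 21 - \left(o - 3\right) = 21 - \left(-3 + o\right) = 24 - o$)
$\frac{-2361 + k{\left(\frac{13}{-15} \right)}}{J{\left(-32,57 \right)} + 3500} = \frac{-2361 - \frac{52}{9}}{\left(24 - 57\right) + 3500} = - \frac{21301}{9 \left(\left(24 - 57\right) + 3500\right)} = - \frac{21301}{9 \left(-33 + 3500\right)} = - \frac{21301}{9 \cdot 3467} = \left(- \frac{21301}{9}\right) \frac{1}{3467} = - \frac{21301}{31203}$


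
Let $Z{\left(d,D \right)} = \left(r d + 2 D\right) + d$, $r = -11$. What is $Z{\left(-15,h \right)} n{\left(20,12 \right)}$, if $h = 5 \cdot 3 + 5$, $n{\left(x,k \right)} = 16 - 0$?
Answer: $3040$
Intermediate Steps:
$n{\left(x,k \right)} = 16$ ($n{\left(x,k \right)} = 16 + 0 = 16$)
$h = 20$ ($h = 15 + 5 = 20$)
$Z{\left(d,D \right)} = - 10 d + 2 D$ ($Z{\left(d,D \right)} = \left(- 11 d + 2 D\right) + d = - 10 d + 2 D$)
$Z{\left(-15,h \right)} n{\left(20,12 \right)} = \left(\left(-10\right) \left(-15\right) + 2 \cdot 20\right) 16 = \left(150 + 40\right) 16 = 190 \cdot 16 = 3040$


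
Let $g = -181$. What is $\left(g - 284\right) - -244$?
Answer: $-221$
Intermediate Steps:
$\left(g - 284\right) - -244 = \left(-181 - 284\right) - -244 = -465 + 244 = -221$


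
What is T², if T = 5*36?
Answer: 32400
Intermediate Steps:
T = 180
T² = 180² = 32400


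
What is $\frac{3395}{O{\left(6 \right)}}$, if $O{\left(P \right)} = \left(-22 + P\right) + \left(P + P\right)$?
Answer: $- \frac{3395}{4} \approx -848.75$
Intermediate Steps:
$O{\left(P \right)} = -22 + 3 P$ ($O{\left(P \right)} = \left(-22 + P\right) + 2 P = -22 + 3 P$)
$\frac{3395}{O{\left(6 \right)}} = \frac{3395}{-22 + 3 \cdot 6} = \frac{3395}{-22 + 18} = \frac{3395}{-4} = 3395 \left(- \frac{1}{4}\right) = - \frac{3395}{4}$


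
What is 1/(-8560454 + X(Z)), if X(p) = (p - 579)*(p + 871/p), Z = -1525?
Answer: -1525/8159744766 ≈ -1.8689e-7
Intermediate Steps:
X(p) = (-579 + p)*(p + 871/p)
1/(-8560454 + X(Z)) = 1/(-8560454 + (871 + (-1525)² - 504309/(-1525) - 579*(-1525))) = 1/(-8560454 + (871 + 2325625 - 504309*(-1/1525) + 882975)) = 1/(-8560454 + (871 + 2325625 + 504309/1525 + 882975)) = 1/(-8560454 + 4894947584/1525) = 1/(-8159744766/1525) = -1525/8159744766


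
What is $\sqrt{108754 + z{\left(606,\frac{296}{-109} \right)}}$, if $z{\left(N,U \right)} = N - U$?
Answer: $\frac{6 \sqrt{36092734}}{109} \approx 330.7$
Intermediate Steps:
$\sqrt{108754 + z{\left(606,\frac{296}{-109} \right)}} = \sqrt{108754 + \left(606 - \frac{296}{-109}\right)} = \sqrt{108754 + \left(606 - 296 \left(- \frac{1}{109}\right)\right)} = \sqrt{108754 + \left(606 - - \frac{296}{109}\right)} = \sqrt{108754 + \left(606 + \frac{296}{109}\right)} = \sqrt{108754 + \frac{66350}{109}} = \sqrt{\frac{11920536}{109}} = \frac{6 \sqrt{36092734}}{109}$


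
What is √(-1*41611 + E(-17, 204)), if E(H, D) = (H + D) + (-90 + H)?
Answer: I*√41531 ≈ 203.79*I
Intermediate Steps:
E(H, D) = -90 + D + 2*H (E(H, D) = (D + H) + (-90 + H) = -90 + D + 2*H)
√(-1*41611 + E(-17, 204)) = √(-1*41611 + (-90 + 204 + 2*(-17))) = √(-41611 + (-90 + 204 - 34)) = √(-41611 + 80) = √(-41531) = I*√41531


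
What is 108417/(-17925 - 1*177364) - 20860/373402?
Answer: -22278426587/36460651589 ≈ -0.61103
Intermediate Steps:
108417/(-17925 - 1*177364) - 20860/373402 = 108417/(-17925 - 177364) - 20860*1/373402 = 108417/(-195289) - 10430/186701 = 108417*(-1/195289) - 10430/186701 = -108417/195289 - 10430/186701 = -22278426587/36460651589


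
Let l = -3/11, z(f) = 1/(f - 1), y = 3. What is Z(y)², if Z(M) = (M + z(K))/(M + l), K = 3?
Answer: 5929/3600 ≈ 1.6469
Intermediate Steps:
z(f) = 1/(-1 + f)
l = -3/11 (l = -3*1/11 = -3/11 ≈ -0.27273)
Z(M) = (½ + M)/(-3/11 + M) (Z(M) = (M + 1/(-1 + 3))/(M - 3/11) = (M + 1/2)/(-3/11 + M) = (M + ½)/(-3/11 + M) = (½ + M)/(-3/11 + M))
Z(y)² = (11*(1 + 2*3)/(2*(-3 + 11*3)))² = (11*(1 + 6)/(2*(-3 + 33)))² = ((11/2)*7/30)² = ((11/2)*(1/30)*7)² = (77/60)² = 5929/3600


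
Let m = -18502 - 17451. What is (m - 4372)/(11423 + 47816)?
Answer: -40325/59239 ≈ -0.68072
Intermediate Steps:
m = -35953
(m - 4372)/(11423 + 47816) = (-35953 - 4372)/(11423 + 47816) = -40325/59239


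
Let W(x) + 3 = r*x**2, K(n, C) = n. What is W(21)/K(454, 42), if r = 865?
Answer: 190731/227 ≈ 840.22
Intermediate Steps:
W(x) = -3 + 865*x**2
W(21)/K(454, 42) = (-3 + 865*21**2)/454 = (-3 + 865*441)*(1/454) = (-3 + 381465)*(1/454) = 381462*(1/454) = 190731/227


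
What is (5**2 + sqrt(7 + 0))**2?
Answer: (25 + sqrt(7))**2 ≈ 764.29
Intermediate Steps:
(5**2 + sqrt(7 + 0))**2 = (25 + sqrt(7))**2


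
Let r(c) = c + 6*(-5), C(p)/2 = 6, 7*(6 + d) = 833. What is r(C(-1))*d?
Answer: -2034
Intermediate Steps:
d = 113 (d = -6 + (⅐)*833 = -6 + 119 = 113)
C(p) = 12 (C(p) = 2*6 = 12)
r(c) = -30 + c (r(c) = c - 30 = -30 + c)
r(C(-1))*d = (-30 + 12)*113 = -18*113 = -2034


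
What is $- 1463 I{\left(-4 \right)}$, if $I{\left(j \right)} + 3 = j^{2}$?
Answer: $-19019$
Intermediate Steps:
$I{\left(j \right)} = -3 + j^{2}$
$- 1463 I{\left(-4 \right)} = - 1463 \left(-3 + \left(-4\right)^{2}\right) = - 1463 \left(-3 + 16\right) = \left(-1463\right) 13 = -19019$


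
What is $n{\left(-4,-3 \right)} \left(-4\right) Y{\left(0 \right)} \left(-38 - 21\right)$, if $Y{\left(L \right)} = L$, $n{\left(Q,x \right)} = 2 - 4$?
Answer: $0$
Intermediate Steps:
$n{\left(Q,x \right)} = -2$
$n{\left(-4,-3 \right)} \left(-4\right) Y{\left(0 \right)} \left(-38 - 21\right) = \left(-2\right) \left(-4\right) 0 \left(-38 - 21\right) = 8 \cdot 0 \left(-59\right) = 0 \left(-59\right) = 0$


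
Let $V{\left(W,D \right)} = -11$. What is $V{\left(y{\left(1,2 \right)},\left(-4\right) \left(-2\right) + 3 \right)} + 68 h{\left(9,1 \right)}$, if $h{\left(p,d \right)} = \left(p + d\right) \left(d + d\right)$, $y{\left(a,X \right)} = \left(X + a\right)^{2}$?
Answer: $1349$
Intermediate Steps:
$h{\left(p,d \right)} = 2 d \left(d + p\right)$ ($h{\left(p,d \right)} = \left(d + p\right) 2 d = 2 d \left(d + p\right)$)
$V{\left(y{\left(1,2 \right)},\left(-4\right) \left(-2\right) + 3 \right)} + 68 h{\left(9,1 \right)} = -11 + 68 \cdot 2 \cdot 1 \left(1 + 9\right) = -11 + 68 \cdot 2 \cdot 1 \cdot 10 = -11 + 68 \cdot 20 = -11 + 1360 = 1349$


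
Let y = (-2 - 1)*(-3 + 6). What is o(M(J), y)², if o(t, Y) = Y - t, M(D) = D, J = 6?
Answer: 225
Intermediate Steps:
y = -9 (y = -3*3 = -9)
o(M(J), y)² = (-9 - 1*6)² = (-9 - 6)² = (-15)² = 225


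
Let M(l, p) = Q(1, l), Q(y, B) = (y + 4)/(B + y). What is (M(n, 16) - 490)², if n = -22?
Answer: 105987025/441 ≈ 2.4033e+5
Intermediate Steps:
Q(y, B) = (4 + y)/(B + y)
M(l, p) = 5/(1 + l) (M(l, p) = (4 + 1)/(l + 1) = 5/(1 + l))
(M(n, 16) - 490)² = (5/(1 - 22) - 490)² = (5/(-21) - 490)² = (5*(-1/21) - 490)² = (-5/21 - 490)² = (-10295/21)² = 105987025/441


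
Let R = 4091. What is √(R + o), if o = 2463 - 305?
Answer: √6249 ≈ 79.051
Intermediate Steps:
o = 2158
√(R + o) = √(4091 + 2158) = √6249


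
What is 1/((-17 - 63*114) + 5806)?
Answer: -1/1393 ≈ -0.00071787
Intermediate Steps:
1/((-17 - 63*114) + 5806) = 1/((-17 - 7182) + 5806) = 1/(-7199 + 5806) = 1/(-1393) = -1/1393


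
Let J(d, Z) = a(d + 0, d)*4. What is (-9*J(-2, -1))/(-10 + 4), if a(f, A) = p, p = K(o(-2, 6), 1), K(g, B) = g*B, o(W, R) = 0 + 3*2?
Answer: 36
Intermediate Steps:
o(W, R) = 6 (o(W, R) = 0 + 6 = 6)
K(g, B) = B*g
p = 6 (p = 1*6 = 6)
a(f, A) = 6
J(d, Z) = 24 (J(d, Z) = 6*4 = 24)
(-9*J(-2, -1))/(-10 + 4) = (-9*24)/(-10 + 4) = -216/(-6) = -216*(-1/6) = 36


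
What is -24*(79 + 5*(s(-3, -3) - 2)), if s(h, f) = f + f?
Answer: -936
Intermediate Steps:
s(h, f) = 2*f
-24*(79 + 5*(s(-3, -3) - 2)) = -24*(79 + 5*(2*(-3) - 2)) = -24*(79 + 5*(-6 - 2)) = -24*(79 + 5*(-8)) = -24*(79 - 40) = -24*39 = -936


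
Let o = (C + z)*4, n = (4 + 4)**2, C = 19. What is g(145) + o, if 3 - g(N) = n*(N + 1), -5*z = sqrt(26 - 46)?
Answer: -9265 - 8*I*sqrt(5)/5 ≈ -9265.0 - 3.5777*I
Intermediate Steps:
n = 64 (n = 8**2 = 64)
z = -2*I*sqrt(5)/5 (z = -sqrt(26 - 46)/5 = -2*I*sqrt(5)/5 ≈ -0.89443*I)
o = 76 - 8*I*sqrt(5)/5 (o = (19 - 2*I*sqrt(5)/5)*4 = 76 - 8*I*sqrt(5)/5 ≈ 76.0 - 3.5777*I)
g(N) = -61 - 64*N (g(N) = 3 - 64*(N + 1) = 3 - 64*(1 + N) = 3 - (64 + 64*N) = 3 + (-64 - 64*N) = -61 - 64*N)
g(145) + o = (-61 - 64*145) + (76 - 8*I*sqrt(5)/5) = (-61 - 9280) + (76 - 8*I*sqrt(5)/5) = -9341 + (76 - 8*I*sqrt(5)/5) = -9265 - 8*I*sqrt(5)/5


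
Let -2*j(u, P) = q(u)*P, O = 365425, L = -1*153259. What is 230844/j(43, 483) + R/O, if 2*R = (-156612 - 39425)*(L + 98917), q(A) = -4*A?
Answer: 784884393793/53826325 ≈ 14582.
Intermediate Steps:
L = -153259
R = 5326521327 (R = ((-156612 - 39425)*(-153259 + 98917))/2 = (-196037*(-54342))/2 = (½)*10653042654 = 5326521327)
j(u, P) = 2*P*u (j(u, P) = -(-4*u)*P/2 = -(-2)*P*u = 2*P*u)
230844/j(43, 483) + R/O = 230844/((2*483*43)) + 5326521327/365425 = 230844/41538 + 5326521327*(1/365425) = 230844*(1/41538) + 113330241/7775 = 38474/6923 + 113330241/7775 = 784884393793/53826325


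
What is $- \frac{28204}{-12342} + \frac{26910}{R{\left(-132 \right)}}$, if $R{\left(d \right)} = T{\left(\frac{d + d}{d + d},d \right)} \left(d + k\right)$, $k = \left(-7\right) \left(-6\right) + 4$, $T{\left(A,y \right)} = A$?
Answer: $- \frac{7493129}{24123} \approx -310.62$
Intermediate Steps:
$k = 46$ ($k = 42 + 4 = 46$)
$R{\left(d \right)} = 46 + d$ ($R{\left(d \right)} = \frac{d + d}{d + d} \left(d + 46\right) = \frac{2 d}{2 d} \left(46 + d\right) = 2 d \frac{1}{2 d} \left(46 + d\right) = 1 \left(46 + d\right) = 46 + d$)
$- \frac{28204}{-12342} + \frac{26910}{R{\left(-132 \right)}} = - \frac{28204}{-12342} + \frac{26910}{46 - 132} = \left(-28204\right) \left(- \frac{1}{12342}\right) + \frac{26910}{-86} = \frac{1282}{561} + 26910 \left(- \frac{1}{86}\right) = \frac{1282}{561} - \frac{13455}{43} = - \frac{7493129}{24123}$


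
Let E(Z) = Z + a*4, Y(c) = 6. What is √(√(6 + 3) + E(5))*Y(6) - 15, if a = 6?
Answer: -15 + 24*√2 ≈ 18.941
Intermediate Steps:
E(Z) = 24 + Z (E(Z) = Z + 6*4 = Z + 24 = 24 + Z)
√(√(6 + 3) + E(5))*Y(6) - 15 = √(√(6 + 3) + (24 + 5))*6 - 15 = √(√9 + 29)*6 - 15 = √(3 + 29)*6 - 15 = √32*6 - 15 = (4*√2)*6 - 15 = 24*√2 - 15 = -15 + 24*√2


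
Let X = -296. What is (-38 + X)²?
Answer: 111556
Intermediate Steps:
(-38 + X)² = (-38 - 296)² = (-334)² = 111556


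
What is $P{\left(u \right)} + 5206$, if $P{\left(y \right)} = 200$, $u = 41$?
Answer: $5406$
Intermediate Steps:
$P{\left(u \right)} + 5206 = 200 + 5206 = 5406$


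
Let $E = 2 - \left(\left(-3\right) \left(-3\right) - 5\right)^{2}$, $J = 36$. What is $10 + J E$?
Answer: $-494$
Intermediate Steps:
$E = -14$ ($E = 2 - \left(9 - 5\right)^{2} = 2 - 4^{2} = 2 - 16 = -14$)
$10 + J E = 10 + 36 \left(-14\right) = 10 - 504 = -494$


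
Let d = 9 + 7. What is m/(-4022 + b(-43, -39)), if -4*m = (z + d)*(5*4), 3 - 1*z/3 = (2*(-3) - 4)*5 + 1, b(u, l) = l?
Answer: 860/4061 ≈ 0.21177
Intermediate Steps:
d = 16
z = 156 (z = 9 - 3*((2*(-3) - 4)*5 + 1) = 9 - 3*((-6 - 4)*5 + 1) = 9 - 3*(-10*5 + 1) = 9 - 3*(-50 + 1) = 9 - 3*(-49) = 9 + 147 = 156)
m = -860 (m = -(156 + 16)*5*4/4 = -43*20 = -1/4*3440 = -860)
m/(-4022 + b(-43, -39)) = -860/(-4022 - 39) = -860/(-4061) = -860*(-1/4061) = 860/4061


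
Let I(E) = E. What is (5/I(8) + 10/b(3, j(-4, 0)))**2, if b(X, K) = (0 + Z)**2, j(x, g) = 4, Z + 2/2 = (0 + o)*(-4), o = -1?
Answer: 15625/5184 ≈ 3.0141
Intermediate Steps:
Z = 3 (Z = -1 + (0 - 1)*(-4) = -1 - 1*(-4) = -1 + 4 = 3)
b(X, K) = 9 (b(X, K) = (0 + 3)**2 = 3**2 = 9)
(5/I(8) + 10/b(3, j(-4, 0)))**2 = (5/8 + 10/9)**2 = (125/72)**2 = 15625/5184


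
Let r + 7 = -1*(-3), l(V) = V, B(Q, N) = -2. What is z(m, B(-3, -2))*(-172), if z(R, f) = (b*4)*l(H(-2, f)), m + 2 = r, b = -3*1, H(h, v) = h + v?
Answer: -8256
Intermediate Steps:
b = -3
r = -4 (r = -7 - 1*(-3) = -7 + 3 = -4)
m = -6 (m = -2 - 4 = -6)
z(R, f) = 24 - 12*f (z(R, f) = (-3*4)*(-2 + f) = -12*(-2 + f) = 24 - 12*f)
z(m, B(-3, -2))*(-172) = (24 - 12*(-2))*(-172) = (24 + 24)*(-172) = 48*(-172) = -8256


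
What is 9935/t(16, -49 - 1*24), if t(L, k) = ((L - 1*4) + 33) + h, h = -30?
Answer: 1987/3 ≈ 662.33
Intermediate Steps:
t(L, k) = -1 + L (t(L, k) = ((L - 1*4) + 33) - 30 = ((L - 4) + 33) - 30 = ((-4 + L) + 33) - 30 = (29 + L) - 30 = -1 + L)
9935/t(16, -49 - 1*24) = 9935/(-1 + 16) = 9935/15 = 9935*(1/15) = 1987/3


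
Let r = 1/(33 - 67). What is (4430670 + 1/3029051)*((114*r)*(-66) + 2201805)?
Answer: 502397433469648408437/51493867 ≈ 9.7565e+12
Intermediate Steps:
r = -1/34 (r = 1/(-34) = -1/34 ≈ -0.029412)
(4430670 + 1/3029051)*((114*r)*(-66) + 2201805) = (4430670 + 1/3029051)*((114*(-1/34))*(-66) + 2201805) = (4430670 + 1/3029051)*(-57/17*(-66) + 2201805) = 13420725394171*(3762/17 + 2201805)/3029051 = (13420725394171/3029051)*(37434447/17) = 502397433469648408437/51493867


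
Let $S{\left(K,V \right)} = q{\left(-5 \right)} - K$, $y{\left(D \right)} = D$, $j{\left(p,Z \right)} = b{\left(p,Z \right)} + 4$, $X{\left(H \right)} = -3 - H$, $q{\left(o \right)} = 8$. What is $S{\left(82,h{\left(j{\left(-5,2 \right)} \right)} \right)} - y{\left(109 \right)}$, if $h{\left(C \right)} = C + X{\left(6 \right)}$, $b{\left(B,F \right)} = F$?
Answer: $-183$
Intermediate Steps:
$j{\left(p,Z \right)} = 4 + Z$ ($j{\left(p,Z \right)} = Z + 4 = 4 + Z$)
$h{\left(C \right)} = -9 + C$ ($h{\left(C \right)} = C - 9 = -9 + C$)
$S{\left(K,V \right)} = 8 - K$
$S{\left(82,h{\left(j{\left(-5,2 \right)} \right)} \right)} - y{\left(109 \right)} = \left(8 - 82\right) - 109 = -74 - 109 = -183$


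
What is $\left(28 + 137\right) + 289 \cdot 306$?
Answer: $88599$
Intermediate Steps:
$\left(28 + 137\right) + 289 \cdot 306 = 165 + 88434 = 88599$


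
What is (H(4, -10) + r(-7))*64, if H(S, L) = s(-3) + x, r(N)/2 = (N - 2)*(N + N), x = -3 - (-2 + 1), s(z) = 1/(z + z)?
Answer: 47968/3 ≈ 15989.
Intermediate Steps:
s(z) = 1/(2*z)
x = -2 (x = -3 - 1*(-1) = -3 + 1 = -2)
r(N) = 4*N*(-2 + N) (r(N) = 2*((N - 2)*(N + N)) = 2*((-2 + N)*(2*N)) = 2*(2*N*(-2 + N)) = 4*N*(-2 + N))
H(S, L) = -13/6 (H(S, L) = (½)/(-3) - 2 = (½)*(-⅓) - 2 = -⅙ - 2 = -13/6)
(H(4, -10) + r(-7))*64 = (-13/6 + 4*(-7)*(-2 - 7))*64 = (-13/6 + 4*(-7)*(-9))*64 = (-13/6 + 252)*64 = (1499/6)*64 = 47968/3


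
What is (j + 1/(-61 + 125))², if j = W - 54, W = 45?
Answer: 330625/4096 ≈ 80.719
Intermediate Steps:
j = -9 (j = 45 - 54 = -9)
(j + 1/(-61 + 125))² = (-9 + 1/(-61 + 125))² = (-9 + 1/64)² = (-575/64)² = 330625/4096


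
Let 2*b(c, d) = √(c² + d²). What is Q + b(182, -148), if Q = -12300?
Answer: -12300 + √13757 ≈ -12183.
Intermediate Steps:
b(c, d) = √(c² + d²)/2
Q + b(182, -148) = -12300 + √(182² + (-148)²)/2 = -12300 + √(33124 + 21904)/2 = -12300 + √55028/2 = -12300 + (2*√13757)/2 = -12300 + √13757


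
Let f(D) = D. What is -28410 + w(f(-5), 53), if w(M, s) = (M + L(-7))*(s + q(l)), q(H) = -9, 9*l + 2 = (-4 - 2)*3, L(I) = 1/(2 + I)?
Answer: -143194/5 ≈ -28639.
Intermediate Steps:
l = -20/9 (l = -2/9 + ((-4 - 2)*3)/9 = -2/9 + (-6*3)/9 = -2/9 + (1/9)*(-18) = -2/9 - 2 = -20/9 ≈ -2.2222)
w(M, s) = (-9 + s)*(-1/5 + M) (w(M, s) = (M + 1/(2 - 7))*(s - 9) = (M + 1/(-5))*(-9 + s) = (M - 1/5)*(-9 + s) = (-1/5 + M)*(-9 + s) = (-9 + s)*(-1/5 + M))
-28410 + w(f(-5), 53) = -28410 + (9/5 - 9*(-5) - 1/5*53 - 5*53) = -28410 + (9/5 + 45 - 53/5 - 265) = -28410 - 1144/5 = -143194/5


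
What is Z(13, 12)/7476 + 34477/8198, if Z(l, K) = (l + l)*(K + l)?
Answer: 32884844/7661031 ≈ 4.2925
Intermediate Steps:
Z(l, K) = 2*l*(K + l) (Z(l, K) = (2*l)*(K + l) = 2*l*(K + l))
Z(13, 12)/7476 + 34477/8198 = (2*13*(12 + 13))/7476 + 34477/8198 = (2*13*25)*(1/7476) + 34477*(1/8198) = 650*(1/7476) + 34477/8198 = 325/3738 + 34477/8198 = 32884844/7661031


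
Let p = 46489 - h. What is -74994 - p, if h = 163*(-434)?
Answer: -192225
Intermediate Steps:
h = -70742
p = 117231 (p = 46489 - 1*(-70742) = 46489 + 70742 = 117231)
-74994 - p = -74994 - 1*117231 = -74994 - 117231 = -192225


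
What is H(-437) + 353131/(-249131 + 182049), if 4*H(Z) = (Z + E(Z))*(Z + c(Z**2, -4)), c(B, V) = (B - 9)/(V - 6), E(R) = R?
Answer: 143151486565/33541 ≈ 4.2680e+6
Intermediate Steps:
c(B, V) = (-9 + B)/(-6 + V)
H(Z) = Z*(9/10 + Z - Z**2/10)/2 (H(Z) = ((Z + Z)*(Z + (-9 + Z**2)/(-6 - 4)))/4 = ((2*Z)*(Z + (-9 + Z**2)/(-10)))/4 = ((2*Z)*(Z - (-9 + Z**2)/10))/4 = ((2*Z)*(Z + (9/10 - Z**2/10)))/4 = ((2*Z)*(9/10 + Z - Z**2/10))/4 = (2*Z*(9/10 + Z - Z**2/10))/4 = Z*(9/10 + Z - Z**2/10)/2)
H(-437) + 353131/(-249131 + 182049) = (1/20)*(-437)*(9 - 1*(-437)**2 + 10*(-437)) + 353131/(-249131 + 182049) = (1/20)*(-437)*(9 - 1*190969 - 4370) + 353131/(-67082) = (1/20)*(-437)*(9 - 190969 - 4370) + 353131*(-1/67082) = (1/20)*(-437)*(-195330) - 353131/67082 = 8535921/2 - 353131/67082 = 143151486565/33541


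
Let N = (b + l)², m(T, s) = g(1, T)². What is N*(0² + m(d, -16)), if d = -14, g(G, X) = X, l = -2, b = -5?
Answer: 9604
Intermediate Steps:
m(T, s) = T²
N = 49 (N = (-5 - 2)² = (-7)² = 49)
N*(0² + m(d, -16)) = 49*(0² + (-14)²) = 49*(0 + 196) = 49*196 = 9604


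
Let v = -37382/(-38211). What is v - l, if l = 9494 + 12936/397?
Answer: -144501224740/15169767 ≈ -9525.6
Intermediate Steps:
v = 37382/38211 (v = -37382*(-1/38211) = 37382/38211 ≈ 0.97830)
l = 3782054/397 (l = 9494 + 12936*(1/397) = 9494 + 12936/397 = 3782054/397 ≈ 9526.6)
v - l = 37382/38211 - 1*3782054/397 = 37382/38211 - 3782054/397 = -144501224740/15169767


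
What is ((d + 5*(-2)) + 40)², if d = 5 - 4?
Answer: 961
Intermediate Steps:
d = 1
((d + 5*(-2)) + 40)² = ((1 + 5*(-2)) + 40)² = ((1 - 10) + 40)² = (-9 + 40)² = 31² = 961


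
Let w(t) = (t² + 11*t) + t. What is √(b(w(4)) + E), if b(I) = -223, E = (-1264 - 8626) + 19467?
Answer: √9354 ≈ 96.716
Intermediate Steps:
w(t) = t² + 12*t
E = 9577 (E = -9890 + 19467 = 9577)
√(b(w(4)) + E) = √(-223 + 9577) = √9354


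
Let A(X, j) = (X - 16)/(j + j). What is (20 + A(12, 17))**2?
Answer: 114244/289 ≈ 395.31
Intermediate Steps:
A(X, j) = (-16 + X)/(2*j) (A(X, j) = (-16 + X)/((2*j)) = (-16 + X)*(1/(2*j)) = (-16 + X)/(2*j))
(20 + A(12, 17))**2 = (20 + (1/2)*(-16 + 12)/17)**2 = (20 + (1/2)*(1/17)*(-4))**2 = (20 - 2/17)**2 = (338/17)**2 = 114244/289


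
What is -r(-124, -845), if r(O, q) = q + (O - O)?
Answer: 845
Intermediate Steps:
r(O, q) = q (r(O, q) = q + 0 = q)
-r(-124, -845) = -1*(-845) = 845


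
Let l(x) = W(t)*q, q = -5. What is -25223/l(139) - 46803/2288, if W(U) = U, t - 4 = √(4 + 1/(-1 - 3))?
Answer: 911896849/560560 - 50446*√15/245 ≈ 829.31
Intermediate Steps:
t = 4 + √15/2 (t = 4 + √(4 + 1/(-1 - 3)) = 4 + √(4 + 1/(-4)) = 4 + √(4 - ¼) = 4 + √(15/4) = 4 + √15/2 ≈ 5.9365)
l(x) = -20 - 5*√15/2 (l(x) = (4 + √15/2)*(-5) = -20 - 5*√15/2)
-25223/l(139) - 46803/2288 = -25223/(-20 - 5*√15/2) - 46803/2288 = -46803/2288 - 25223/(-20 - 5*√15/2)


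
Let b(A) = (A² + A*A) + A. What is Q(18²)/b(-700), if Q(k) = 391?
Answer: 391/979300 ≈ 0.00039926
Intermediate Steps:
b(A) = A + 2*A² (b(A) = (A² + A²) + A = 2*A² + A = A + 2*A²)
Q(18²)/b(-700) = 391/((-700*(1 + 2*(-700)))) = 391/((-700*(1 - 1400))) = 391/((-700*(-1399))) = 391/979300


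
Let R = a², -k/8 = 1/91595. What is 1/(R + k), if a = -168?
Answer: 91595/2585177272 ≈ 3.5431e-5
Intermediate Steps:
k = -8/91595 ≈ -8.7341e-5
R = 28224 (R = (-168)² = 28224)
1/(R + k) = 1/(28224 - 8/91595) = 1/(2585177272/91595) = 91595/2585177272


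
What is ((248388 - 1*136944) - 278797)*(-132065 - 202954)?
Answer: 56066434707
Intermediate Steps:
((248388 - 1*136944) - 278797)*(-132065 - 202954) = ((248388 - 136944) - 278797)*(-335019) = (111444 - 278797)*(-335019) = -167353*(-335019) = 56066434707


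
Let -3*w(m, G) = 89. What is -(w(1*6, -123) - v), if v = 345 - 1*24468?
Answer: -72280/3 ≈ -24093.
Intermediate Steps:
w(m, G) = -89/3 (w(m, G) = -1/3*89 = -89/3)
v = -24123 (v = 345 - 24468 = -24123)
-(w(1*6, -123) - v) = -(-89/3 - 1*(-24123)) = -(-89/3 + 24123) = -1*72280/3 = -72280/3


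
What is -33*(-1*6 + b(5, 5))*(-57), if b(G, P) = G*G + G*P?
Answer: 82764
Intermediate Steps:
b(G, P) = G**2 + G*P
-33*(-1*6 + b(5, 5))*(-57) = -33*(-1*6 + 5*(5 + 5))*(-57) = -33*(-6 + 5*10)*(-57) = -33*(-6 + 50)*(-57) = -33*44*(-57) = -1452*(-57) = 82764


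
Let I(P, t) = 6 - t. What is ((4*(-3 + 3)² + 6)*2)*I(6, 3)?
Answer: 36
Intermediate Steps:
((4*(-3 + 3)² + 6)*2)*I(6, 3) = ((4*(-3 + 3)² + 6)*2)*(6 - 1*3) = ((4*0² + 6)*2)*(6 - 3) = ((4*0 + 6)*2)*3 = ((0 + 6)*2)*3 = (6*2)*3 = 12*3 = 36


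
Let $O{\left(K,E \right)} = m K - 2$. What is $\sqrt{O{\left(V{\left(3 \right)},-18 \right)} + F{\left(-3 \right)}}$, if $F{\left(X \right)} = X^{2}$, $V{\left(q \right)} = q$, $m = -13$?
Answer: $4 i \sqrt{2} \approx 5.6569 i$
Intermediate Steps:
$O{\left(K,E \right)} = -2 - 13 K$ ($O{\left(K,E \right)} = - 13 K - 2 = -2 - 13 K$)
$\sqrt{O{\left(V{\left(3 \right)},-18 \right)} + F{\left(-3 \right)}} = \sqrt{\left(-2 - 39\right) + \left(-3\right)^{2}} = \sqrt{\left(-2 - 39\right) + 9} = \sqrt{-41 + 9} = \sqrt{-32} = 4 i \sqrt{2}$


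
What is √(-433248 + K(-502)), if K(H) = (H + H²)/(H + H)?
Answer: 3*I*√192666/2 ≈ 658.41*I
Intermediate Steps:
K(H) = (H + H²)/(2*H) (K(H) = (H + H²)/((2*H)) = (H + H²)*(1/(2*H)) = (H + H²)/(2*H))
√(-433248 + K(-502)) = √(-433248 + (½ + (½)*(-502))) = √(-433248 + (½ - 251)) = √(-433248 - 501/2) = √(-866997/2) = 3*I*√192666/2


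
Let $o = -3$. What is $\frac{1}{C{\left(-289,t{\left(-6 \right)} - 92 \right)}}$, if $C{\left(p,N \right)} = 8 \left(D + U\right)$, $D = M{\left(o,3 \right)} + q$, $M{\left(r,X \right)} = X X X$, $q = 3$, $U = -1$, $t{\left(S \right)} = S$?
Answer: $\frac{1}{232} \approx 0.0043103$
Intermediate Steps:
$M{\left(r,X \right)} = X^{3}$ ($M{\left(r,X \right)} = X^{2} X = X^{3}$)
$D = 30$ ($D = 3^{3} + 3 = 27 + 3 = 30$)
$C{\left(p,N \right)} = 232$ ($C{\left(p,N \right)} = 8 \left(30 - 1\right) = 8 \cdot 29 = 232$)
$\frac{1}{C{\left(-289,t{\left(-6 \right)} - 92 \right)}} = \frac{1}{232}$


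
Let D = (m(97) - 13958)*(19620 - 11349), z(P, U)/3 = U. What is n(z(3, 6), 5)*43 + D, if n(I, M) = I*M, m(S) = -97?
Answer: -116245035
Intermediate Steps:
z(P, U) = 3*U
D = -116248905 (D = (-97 - 13958)*(19620 - 11349) = -14055*8271 = -116248905)
n(z(3, 6), 5)*43 + D = ((3*6)*5)*43 - 116248905 = (18*5)*43 - 116248905 = 90*43 - 116248905 = 3870 - 116248905 = -116245035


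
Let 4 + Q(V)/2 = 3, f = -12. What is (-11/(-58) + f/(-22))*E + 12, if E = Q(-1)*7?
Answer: 545/319 ≈ 1.7085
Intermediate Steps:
Q(V) = -2 (Q(V) = -8 + 2*3 = -8 + 6 = -2)
E = -14 (E = -2*7 = -14)
(-11/(-58) + f/(-22))*E + 12 = (-11/(-58) - 12/(-22))*(-14) + 12 = (-11*(-1/58) - 12*(-1/22))*(-14) + 12 = (11/58 + 6/11)*(-14) + 12 = (469/638)*(-14) + 12 = -3283/319 + 12 = 545/319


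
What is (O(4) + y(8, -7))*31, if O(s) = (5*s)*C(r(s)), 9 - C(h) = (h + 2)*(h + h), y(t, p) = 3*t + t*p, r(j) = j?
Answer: -25172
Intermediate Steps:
y(t, p) = 3*t + p*t
C(h) = 9 - 2*h*(2 + h) (C(h) = 9 - (h + 2)*(h + h) = 9 - (2 + h)*2*h = 9 - 2*h*(2 + h))
O(s) = 5*s*(9 - 4*s - 2*s**2) (O(s) = (5*s)*(9 - 4*s - 2*s**2) = 5*s*(9 - 4*s - 2*s**2))
(O(4) + y(8, -7))*31 = (5*4*(9 - 4*4 - 2*4**2) + 8*(3 - 7))*31 = (5*4*(9 - 16 - 2*16) + 8*(-4))*31 = (5*4*(9 - 16 - 32) - 32)*31 = (5*4*(-39) - 32)*31 = (-780 - 32)*31 = -812*31 = -25172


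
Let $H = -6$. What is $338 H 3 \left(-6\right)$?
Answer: $36504$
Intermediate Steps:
$338 H 3 \left(-6\right) = 338 \left(-6\right) 3 \left(-6\right) = 338 \left(\left(-18\right) \left(-6\right)\right) = 338 \cdot 108 = 36504$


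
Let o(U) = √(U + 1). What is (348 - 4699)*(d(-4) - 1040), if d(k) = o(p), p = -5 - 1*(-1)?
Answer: 4525040 - 4351*I*√3 ≈ 4.525e+6 - 7536.2*I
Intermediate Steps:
p = -4 (p = -5 + 1 = -4)
o(U) = √(1 + U)
d(k) = I*√3 (d(k) = √(1 - 4) = √(-3) = I*√3)
(348 - 4699)*(d(-4) - 1040) = (348 - 4699)*(I*√3 - 1040) = -4351*(-1040 + I*√3) = 4525040 - 4351*I*√3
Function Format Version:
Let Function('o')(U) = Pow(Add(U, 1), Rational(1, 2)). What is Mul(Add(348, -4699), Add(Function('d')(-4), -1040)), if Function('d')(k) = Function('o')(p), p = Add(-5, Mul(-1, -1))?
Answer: Add(4525040, Mul(-4351, I, Pow(3, Rational(1, 2)))) ≈ Add(4.5250e+6, Mul(-7536.2, I))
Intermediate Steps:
p = -4 (p = Add(-5, 1) = -4)
Function('o')(U) = Pow(Add(1, U), Rational(1, 2))
Function('d')(k) = Mul(I, Pow(3, Rational(1, 2))) (Function('d')(k) = Pow(Add(1, -4), Rational(1, 2)) = Pow(-3, Rational(1, 2)) = Mul(I, Pow(3, Rational(1, 2))))
Mul(Add(348, -4699), Add(Function('d')(-4), -1040)) = Mul(Add(348, -4699), Add(Mul(I, Pow(3, Rational(1, 2))), -1040)) = Mul(-4351, Add(-1040, Mul(I, Pow(3, Rational(1, 2))))) = Add(4525040, Mul(-4351, I, Pow(3, Rational(1, 2))))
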